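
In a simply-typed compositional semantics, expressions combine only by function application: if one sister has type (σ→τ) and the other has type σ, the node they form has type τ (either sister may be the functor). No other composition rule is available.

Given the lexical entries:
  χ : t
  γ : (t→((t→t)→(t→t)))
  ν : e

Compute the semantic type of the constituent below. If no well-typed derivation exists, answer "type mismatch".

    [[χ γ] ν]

type mismatch

At [χ γ], γ : (t→((t→t)→(t→t))) takes χ : t, giving ((t→t)→(t→t)).
[[χ γ] ν]: ((t→t)→(t→t)) with e — neither is a function whose domain matches the other; composition fails here.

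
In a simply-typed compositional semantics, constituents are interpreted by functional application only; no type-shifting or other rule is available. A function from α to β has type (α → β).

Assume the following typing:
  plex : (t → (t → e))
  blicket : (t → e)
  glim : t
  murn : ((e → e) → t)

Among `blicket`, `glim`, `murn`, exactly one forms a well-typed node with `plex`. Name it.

glim

blicket : (t → e) — does not combine with plex.
glim — combines: plex : (t → (t → e)) takes glim : t as argument, giving (t → e).
murn : ((e → e) → t) — does not combine with plex.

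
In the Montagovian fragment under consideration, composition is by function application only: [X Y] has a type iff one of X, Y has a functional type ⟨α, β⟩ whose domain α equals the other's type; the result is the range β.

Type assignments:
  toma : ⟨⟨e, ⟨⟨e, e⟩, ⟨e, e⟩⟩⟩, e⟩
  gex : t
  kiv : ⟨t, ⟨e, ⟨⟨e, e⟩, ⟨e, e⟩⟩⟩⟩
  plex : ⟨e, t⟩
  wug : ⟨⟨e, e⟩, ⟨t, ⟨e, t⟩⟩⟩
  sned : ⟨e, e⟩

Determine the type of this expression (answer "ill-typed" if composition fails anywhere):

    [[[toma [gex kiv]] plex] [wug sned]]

⟨e, t⟩

[gex kiv]: functor kiv : ⟨t, ⟨e, ⟨⟨e, e⟩, ⟨e, e⟩⟩⟩⟩, argument gex : t; result ⟨e, ⟨⟨e, e⟩, ⟨e, e⟩⟩⟩.
[toma [gex kiv]]: functor toma : ⟨⟨e, ⟨⟨e, e⟩, ⟨e, e⟩⟩⟩, e⟩, argument [gex kiv] : ⟨e, ⟨⟨e, e⟩, ⟨e, e⟩⟩⟩; result e.
[[toma [gex kiv]] plex]: functor plex : ⟨e, t⟩, argument [toma [gex kiv]] : e; result t.
[wug sned]: functor wug : ⟨⟨e, e⟩, ⟨t, ⟨e, t⟩⟩⟩, argument sned : ⟨e, e⟩; result ⟨t, ⟨e, t⟩⟩.
[[[toma [gex kiv]] plex] [wug sned]]: functor [wug sned] : ⟨t, ⟨e, t⟩⟩, argument [[toma [gex kiv]] plex] : t; result ⟨e, t⟩.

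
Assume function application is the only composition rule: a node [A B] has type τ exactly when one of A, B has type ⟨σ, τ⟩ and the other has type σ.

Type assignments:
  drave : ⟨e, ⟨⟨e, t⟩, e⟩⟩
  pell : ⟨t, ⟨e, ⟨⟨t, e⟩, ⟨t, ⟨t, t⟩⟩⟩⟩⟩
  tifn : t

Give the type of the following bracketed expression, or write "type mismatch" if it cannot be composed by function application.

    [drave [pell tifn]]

type mismatch

At [pell tifn], pell : ⟨t, ⟨e, ⟨⟨t, e⟩, ⟨t, ⟨t, t⟩⟩⟩⟩⟩ takes tifn : t, giving ⟨e, ⟨⟨t, e⟩, ⟨t, ⟨t, t⟩⟩⟩⟩.
[drave [pell tifn]]: ⟨e, ⟨⟨e, t⟩, e⟩⟩ with ⟨e, ⟨⟨t, e⟩, ⟨t, ⟨t, t⟩⟩⟩⟩ — neither is a function whose domain matches the other; composition fails here.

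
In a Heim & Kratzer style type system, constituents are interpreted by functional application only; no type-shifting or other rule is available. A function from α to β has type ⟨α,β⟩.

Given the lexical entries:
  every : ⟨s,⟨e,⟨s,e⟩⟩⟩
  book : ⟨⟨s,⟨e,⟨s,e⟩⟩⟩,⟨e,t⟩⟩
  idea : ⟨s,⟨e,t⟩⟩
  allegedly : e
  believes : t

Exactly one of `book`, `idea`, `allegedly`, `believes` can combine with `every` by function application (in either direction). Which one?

book

book — combines: book : ⟨⟨s,⟨e,⟨s,e⟩⟩⟩,⟨e,t⟩⟩ takes every : ⟨s,⟨e,⟨s,e⟩⟩⟩ as argument, giving ⟨e,t⟩.
idea : ⟨s,⟨e,t⟩⟩ — does not combine with every.
allegedly : e — does not combine with every.
believes : t — does not combine with every.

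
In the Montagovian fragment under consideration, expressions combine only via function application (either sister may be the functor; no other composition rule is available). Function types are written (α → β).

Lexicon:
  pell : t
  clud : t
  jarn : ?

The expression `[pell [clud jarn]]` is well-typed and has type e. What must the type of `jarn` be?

For [pell [clud jarn]] to have type e with pell of type t, [clud jarn] must be the function: [clud jarn] : (t → e).
For [clud jarn] to have type (t → e) with clud of type t, jarn must be the function: jarn : (t → (t → e)).

(t → (t → e))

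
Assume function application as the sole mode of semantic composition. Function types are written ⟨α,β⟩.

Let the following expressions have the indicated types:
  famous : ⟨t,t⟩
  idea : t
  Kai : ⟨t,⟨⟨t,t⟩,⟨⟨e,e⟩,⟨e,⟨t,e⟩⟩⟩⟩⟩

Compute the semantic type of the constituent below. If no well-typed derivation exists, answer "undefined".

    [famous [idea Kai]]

At [idea Kai], Kai : ⟨t,⟨⟨t,t⟩,⟨⟨e,e⟩,⟨e,⟨t,e⟩⟩⟩⟩⟩ takes idea : t, giving ⟨⟨t,t⟩,⟨⟨e,e⟩,⟨e,⟨t,e⟩⟩⟩⟩.
At [famous [idea Kai]], [idea Kai] : ⟨⟨t,t⟩,⟨⟨e,e⟩,⟨e,⟨t,e⟩⟩⟩⟩ takes famous : ⟨t,t⟩, giving ⟨⟨e,e⟩,⟨e,⟨t,e⟩⟩⟩.

⟨⟨e,e⟩,⟨e,⟨t,e⟩⟩⟩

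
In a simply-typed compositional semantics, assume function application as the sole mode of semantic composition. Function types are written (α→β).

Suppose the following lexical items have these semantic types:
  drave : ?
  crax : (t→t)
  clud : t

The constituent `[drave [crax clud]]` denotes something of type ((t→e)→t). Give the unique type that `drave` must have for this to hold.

(t→((t→e)→t))

For [drave [crax clud]] to have type ((t→e)→t) with [crax clud] of type t, drave must be the function: drave : (t→((t→e)→t)).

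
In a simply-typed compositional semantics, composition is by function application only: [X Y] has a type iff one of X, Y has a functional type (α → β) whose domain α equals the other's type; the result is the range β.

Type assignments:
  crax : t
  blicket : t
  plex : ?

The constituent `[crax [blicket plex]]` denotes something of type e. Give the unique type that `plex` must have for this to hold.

At [crax [blicket plex]] (required: e): crax is t, which is not a function with range e; hence [blicket plex] is the functor — type (t → e).
At [blicket plex] (required: (t → e)): blicket is t, which is not a function with range (t → e); hence plex is the functor — type (t → (t → e)).

(t → (t → e))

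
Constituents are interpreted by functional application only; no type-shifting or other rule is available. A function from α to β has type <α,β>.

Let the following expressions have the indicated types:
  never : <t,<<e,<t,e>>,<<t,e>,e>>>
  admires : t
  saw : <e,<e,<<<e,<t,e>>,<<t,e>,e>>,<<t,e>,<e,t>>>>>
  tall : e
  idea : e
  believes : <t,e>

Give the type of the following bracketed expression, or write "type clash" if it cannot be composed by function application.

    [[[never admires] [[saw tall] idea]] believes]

<e,t>

[never admires] — never of type <t,<<e,<t,e>>,<<t,e>,e>>> combines with admires of type t: type <<e,<t,e>>,<<t,e>,e>>.
[saw tall] — saw of type <e,<e,<<<e,<t,e>>,<<t,e>,e>>,<<t,e>,<e,t>>>>> combines with tall of type e: type <e,<<<e,<t,e>>,<<t,e>,e>>,<<t,e>,<e,t>>>>.
[[saw tall] idea] — [saw tall] of type <e,<<<e,<t,e>>,<<t,e>,e>>,<<t,e>,<e,t>>>> combines with idea of type e: type <<<e,<t,e>>,<<t,e>,e>>,<<t,e>,<e,t>>>.
[[never admires] [[saw tall] idea]] — [[saw tall] idea] of type <<<e,<t,e>>,<<t,e>,e>>,<<t,e>,<e,t>>> combines with [never admires] of type <<e,<t,e>>,<<t,e>,e>>: type <<t,e>,<e,t>>.
[[[never admires] [[saw tall] idea]] believes] — [[never admires] [[saw tall] idea]] of type <<t,e>,<e,t>> combines with believes of type <t,e>: type <e,t>.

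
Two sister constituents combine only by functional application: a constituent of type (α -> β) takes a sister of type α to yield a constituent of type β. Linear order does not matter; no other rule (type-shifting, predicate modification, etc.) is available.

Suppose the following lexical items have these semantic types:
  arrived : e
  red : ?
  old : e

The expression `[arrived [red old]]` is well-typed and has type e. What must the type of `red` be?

For [arrived [red old]] to have type e with arrived of type e, [red old] must be the function: [red old] : (e -> e).
For [red old] to have type (e -> e) with old of type e, red must be the function: red : (e -> (e -> e)).

(e -> (e -> e))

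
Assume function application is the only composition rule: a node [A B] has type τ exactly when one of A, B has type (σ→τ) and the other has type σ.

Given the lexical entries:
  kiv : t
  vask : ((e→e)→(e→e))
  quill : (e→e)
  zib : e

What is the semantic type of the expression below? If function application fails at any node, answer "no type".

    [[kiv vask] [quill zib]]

no type

[kiv vask]: t and ((e→e)→(e→e)) cannot combine by function application — type clash.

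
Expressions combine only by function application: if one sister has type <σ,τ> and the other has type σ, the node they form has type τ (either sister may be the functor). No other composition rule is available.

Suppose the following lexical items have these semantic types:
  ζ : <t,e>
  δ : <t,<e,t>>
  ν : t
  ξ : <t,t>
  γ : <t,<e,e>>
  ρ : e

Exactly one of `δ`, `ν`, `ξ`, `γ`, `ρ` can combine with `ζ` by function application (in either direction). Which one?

ν

δ : <t,<e,t>> — does not combine with ζ.
ν — combines: ζ : <t,e> takes ν : t as argument, giving e.
ξ : <t,t> — does not combine with ζ.
γ : <t,<e,e>> — does not combine with ζ.
ρ : e — does not combine with ζ.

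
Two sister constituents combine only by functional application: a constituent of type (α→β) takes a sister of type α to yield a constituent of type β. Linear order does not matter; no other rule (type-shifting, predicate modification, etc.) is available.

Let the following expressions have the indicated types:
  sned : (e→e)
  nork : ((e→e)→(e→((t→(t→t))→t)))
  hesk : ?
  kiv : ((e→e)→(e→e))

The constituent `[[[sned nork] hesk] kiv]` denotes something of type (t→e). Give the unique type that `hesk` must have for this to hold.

((e→((t→(t→t))→t))→(((e→e)→(e→e))→(t→e)))

At [[[sned nork] hesk] kiv] (required: (t→e)): kiv is ((e→e)→(e→e)), which is not a function with range (t→e); hence [[sned nork] hesk] is the functor — type (((e→e)→(e→e))→(t→e)).
At [[sned nork] hesk] (required: (((e→e)→(e→e))→(t→e))): [sned nork] is (e→((t→(t→t))→t)), which is not a function with range (((e→e)→(e→e))→(t→e)); hence hesk is the functor — type ((e→((t→(t→t))→t))→(((e→e)→(e→e))→(t→e))).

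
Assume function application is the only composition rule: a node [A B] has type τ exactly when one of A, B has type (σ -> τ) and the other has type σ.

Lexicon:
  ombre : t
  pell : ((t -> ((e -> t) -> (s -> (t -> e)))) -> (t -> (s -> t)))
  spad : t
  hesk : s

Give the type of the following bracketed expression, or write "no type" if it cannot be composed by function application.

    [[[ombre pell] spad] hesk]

At [ombre pell]: neither t nor ((t -> ((e -> t) -> (s -> (t -> e)))) -> (t -> (s -> t))) can take the other as argument; the node is ill-typed.

no type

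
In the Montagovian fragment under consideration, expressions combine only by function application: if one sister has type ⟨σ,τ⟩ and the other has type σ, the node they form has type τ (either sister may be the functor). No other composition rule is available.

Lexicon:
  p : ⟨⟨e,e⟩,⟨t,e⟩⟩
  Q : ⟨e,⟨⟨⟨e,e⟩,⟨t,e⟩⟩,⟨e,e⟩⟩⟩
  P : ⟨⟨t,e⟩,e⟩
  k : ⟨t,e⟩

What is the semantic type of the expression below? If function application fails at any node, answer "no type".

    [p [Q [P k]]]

At [P k], P : ⟨⟨t,e⟩,e⟩ takes k : ⟨t,e⟩, giving e.
At [Q [P k]], Q : ⟨e,⟨⟨⟨e,e⟩,⟨t,e⟩⟩,⟨e,e⟩⟩⟩ takes [P k] : e, giving ⟨⟨⟨e,e⟩,⟨t,e⟩⟩,⟨e,e⟩⟩.
At [p [Q [P k]]], [Q [P k]] : ⟨⟨⟨e,e⟩,⟨t,e⟩⟩,⟨e,e⟩⟩ takes p : ⟨⟨e,e⟩,⟨t,e⟩⟩, giving ⟨e,e⟩.

⟨e,e⟩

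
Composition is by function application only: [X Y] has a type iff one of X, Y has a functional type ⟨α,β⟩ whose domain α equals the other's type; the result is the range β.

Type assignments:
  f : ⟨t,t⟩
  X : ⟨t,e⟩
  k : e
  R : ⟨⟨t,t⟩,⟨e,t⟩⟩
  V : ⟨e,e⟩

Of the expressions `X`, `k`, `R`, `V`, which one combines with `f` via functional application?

X : ⟨t,e⟩ — neither side's domain matches the other.
k : e — neither side's domain matches the other.
R — combines: R : ⟨⟨t,t⟩,⟨e,t⟩⟩ takes f : ⟨t,t⟩ as argument, giving ⟨e,t⟩.
V : ⟨e,e⟩ — neither side's domain matches the other.

R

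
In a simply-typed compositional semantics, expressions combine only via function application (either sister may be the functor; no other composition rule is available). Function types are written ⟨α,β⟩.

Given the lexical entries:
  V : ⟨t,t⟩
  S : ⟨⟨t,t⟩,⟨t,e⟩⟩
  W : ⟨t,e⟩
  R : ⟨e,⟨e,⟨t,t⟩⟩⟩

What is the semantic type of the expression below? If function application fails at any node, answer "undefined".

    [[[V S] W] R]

[V S]: S is ⟨⟨t,t⟩,⟨t,e⟩⟩, V is ⟨t,t⟩; result ⟨t,e⟩.
[[V S] W]: ⟨t,e⟩ with ⟨t,e⟩ — neither is a function whose domain matches the other; composition fails here.

undefined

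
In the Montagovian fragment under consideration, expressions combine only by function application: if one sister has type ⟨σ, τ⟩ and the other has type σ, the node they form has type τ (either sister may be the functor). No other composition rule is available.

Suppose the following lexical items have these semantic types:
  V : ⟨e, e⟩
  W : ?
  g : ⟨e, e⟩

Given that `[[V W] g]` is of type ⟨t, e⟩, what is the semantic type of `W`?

⟨⟨e, e⟩, ⟨⟨e, e⟩, ⟨t, e⟩⟩⟩

For [[V W] g] to have type ⟨t, e⟩ with g of type ⟨e, e⟩, [V W] must be the function: [V W] : ⟨⟨e, e⟩, ⟨t, e⟩⟩.
For [V W] to have type ⟨⟨e, e⟩, ⟨t, e⟩⟩ with V of type ⟨e, e⟩, W must be the function: W : ⟨⟨e, e⟩, ⟨⟨e, e⟩, ⟨t, e⟩⟩⟩.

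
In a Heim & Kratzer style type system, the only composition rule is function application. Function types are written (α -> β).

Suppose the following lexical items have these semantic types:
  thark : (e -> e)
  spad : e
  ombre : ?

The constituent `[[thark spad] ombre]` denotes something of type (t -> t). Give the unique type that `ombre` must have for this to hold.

[[thark spad] ombre] must have type (t -> t). The sister [thark spad] has type e; that is not a function onto (t -> t), so ombre must be the functor, of type (e -> (t -> t)).

(e -> (t -> t))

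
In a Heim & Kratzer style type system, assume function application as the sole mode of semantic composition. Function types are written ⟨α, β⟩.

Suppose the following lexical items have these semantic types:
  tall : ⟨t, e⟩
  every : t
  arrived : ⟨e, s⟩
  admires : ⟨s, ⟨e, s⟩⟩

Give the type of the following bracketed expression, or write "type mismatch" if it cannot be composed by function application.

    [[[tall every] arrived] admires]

[tall every]: functor tall : ⟨t, e⟩, argument every : t; result e.
[[tall every] arrived]: functor arrived : ⟨e, s⟩, argument [tall every] : e; result s.
[[[tall every] arrived] admires]: functor admires : ⟨s, ⟨e, s⟩⟩, argument [[tall every] arrived] : s; result ⟨e, s⟩.

⟨e, s⟩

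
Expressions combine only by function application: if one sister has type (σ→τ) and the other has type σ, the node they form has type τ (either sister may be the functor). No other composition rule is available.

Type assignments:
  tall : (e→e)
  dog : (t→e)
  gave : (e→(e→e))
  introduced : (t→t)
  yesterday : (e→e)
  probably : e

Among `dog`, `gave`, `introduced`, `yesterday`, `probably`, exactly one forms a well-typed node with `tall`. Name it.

probably

dog : (t→e) — no; tall wants e, and dog wants t.
gave : (e→(e→e)) — no; tall wants e, and gave wants e.
introduced : (t→t) — no; tall wants e, and introduced wants t.
yesterday : (e→e) — no; tall wants e, and yesterday wants e.
probably — combines: tall : (e→e) takes probably : e as argument, giving e.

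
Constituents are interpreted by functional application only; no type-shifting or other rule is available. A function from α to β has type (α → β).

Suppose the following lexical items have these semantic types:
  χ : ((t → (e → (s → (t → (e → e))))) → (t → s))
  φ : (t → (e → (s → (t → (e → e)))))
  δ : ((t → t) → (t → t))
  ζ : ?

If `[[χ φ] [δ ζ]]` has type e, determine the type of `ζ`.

(((t → t) → (t → t)) → ((t → s) → e))

At [[χ φ] [δ ζ]] (required: e): [χ φ] is (t → s), which is not a function with range e; hence [δ ζ] is the functor — type ((t → s) → e).
At [δ ζ] (required: ((t → s) → e)): δ is ((t → t) → (t → t)), which is not a function with range ((t → s) → e); hence ζ is the functor — type (((t → t) → (t → t)) → ((t → s) → e)).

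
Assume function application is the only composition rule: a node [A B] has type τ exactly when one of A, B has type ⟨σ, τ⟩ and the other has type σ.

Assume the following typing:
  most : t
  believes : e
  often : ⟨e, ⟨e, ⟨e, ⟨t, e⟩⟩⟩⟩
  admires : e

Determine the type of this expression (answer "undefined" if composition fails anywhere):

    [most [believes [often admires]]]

[often admires]: often is ⟨e, ⟨e, ⟨e, ⟨t, e⟩⟩⟩⟩, admires is e; result ⟨e, ⟨e, ⟨t, e⟩⟩⟩.
[believes [often admires]]: [often admires] is ⟨e, ⟨e, ⟨t, e⟩⟩⟩, believes is e; result ⟨e, ⟨t, e⟩⟩.
[most [believes [often admires]]]: t and ⟨e, ⟨t, e⟩⟩ cannot combine by function application — type clash.

undefined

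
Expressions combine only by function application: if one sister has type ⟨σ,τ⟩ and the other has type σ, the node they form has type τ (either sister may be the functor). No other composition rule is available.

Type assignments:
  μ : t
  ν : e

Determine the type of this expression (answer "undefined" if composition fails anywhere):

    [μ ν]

[μ ν]: t with e — neither is a function whose domain matches the other; composition fails here.

undefined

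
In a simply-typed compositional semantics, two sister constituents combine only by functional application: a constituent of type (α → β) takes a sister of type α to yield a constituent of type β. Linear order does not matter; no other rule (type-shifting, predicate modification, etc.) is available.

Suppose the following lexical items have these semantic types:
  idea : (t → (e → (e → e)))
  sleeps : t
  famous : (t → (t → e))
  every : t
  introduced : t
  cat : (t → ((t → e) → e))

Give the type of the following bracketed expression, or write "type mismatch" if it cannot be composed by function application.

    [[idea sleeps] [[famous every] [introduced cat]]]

[idea sleeps] — idea of type (t → (e → (e → e))) combines with sleeps of type t: type (e → (e → e)).
[famous every] — famous of type (t → (t → e)) combines with every of type t: type (t → e).
[introduced cat] — cat of type (t → ((t → e) → e)) combines with introduced of type t: type ((t → e) → e).
[[famous every] [introduced cat]] — [introduced cat] of type ((t → e) → e) combines with [famous every] of type (t → e): type e.
[[idea sleeps] [[famous every] [introduced cat]]] — [idea sleeps] of type (e → (e → e)) combines with [[famous every] [introduced cat]] of type e: type (e → e).

(e → e)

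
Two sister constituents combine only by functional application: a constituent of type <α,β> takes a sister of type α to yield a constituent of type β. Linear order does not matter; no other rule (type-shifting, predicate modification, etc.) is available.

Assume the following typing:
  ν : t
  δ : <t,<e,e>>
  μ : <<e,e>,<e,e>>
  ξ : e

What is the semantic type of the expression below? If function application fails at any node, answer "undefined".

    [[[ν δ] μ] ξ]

e

[ν δ]: <t,<e,e>> applied to t yields <e,e>.
[[ν δ] μ]: <<e,e>,<e,e>> applied to <e,e> yields <e,e>.
[[[ν δ] μ] ξ]: <e,e> applied to e yields e.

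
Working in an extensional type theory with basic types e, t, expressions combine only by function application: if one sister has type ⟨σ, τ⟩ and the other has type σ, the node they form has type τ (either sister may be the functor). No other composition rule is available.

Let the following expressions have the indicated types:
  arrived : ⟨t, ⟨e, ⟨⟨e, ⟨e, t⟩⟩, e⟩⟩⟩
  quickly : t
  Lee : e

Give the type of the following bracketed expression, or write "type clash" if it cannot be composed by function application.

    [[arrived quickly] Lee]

⟨⟨e, ⟨e, t⟩⟩, e⟩

[arrived quickly]: arrived is ⟨t, ⟨e, ⟨⟨e, ⟨e, t⟩⟩, e⟩⟩⟩, quickly is t; result ⟨e, ⟨⟨e, ⟨e, t⟩⟩, e⟩⟩.
[[arrived quickly] Lee]: [arrived quickly] is ⟨e, ⟨⟨e, ⟨e, t⟩⟩, e⟩⟩, Lee is e; result ⟨⟨e, ⟨e, t⟩⟩, e⟩.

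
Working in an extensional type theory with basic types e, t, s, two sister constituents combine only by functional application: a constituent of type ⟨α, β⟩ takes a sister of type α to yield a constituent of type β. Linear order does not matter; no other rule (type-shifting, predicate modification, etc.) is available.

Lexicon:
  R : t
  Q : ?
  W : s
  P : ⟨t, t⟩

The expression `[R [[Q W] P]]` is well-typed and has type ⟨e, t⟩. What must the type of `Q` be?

At [R [[Q W] P]] (required: ⟨e, t⟩): R is t, which is not a function with range ⟨e, t⟩; hence [[Q W] P] is the functor — type ⟨t, ⟨e, t⟩⟩.
At [[Q W] P] (required: ⟨t, ⟨e, t⟩⟩): P is ⟨t, t⟩, which is not a function with range ⟨t, ⟨e, t⟩⟩; hence [Q W] is the functor — type ⟨⟨t, t⟩, ⟨t, ⟨e, t⟩⟩⟩.
At [Q W] (required: ⟨⟨t, t⟩, ⟨t, ⟨e, t⟩⟩⟩): W is s, which is not a function with range ⟨⟨t, t⟩, ⟨t, ⟨e, t⟩⟩⟩; hence Q is the functor — type ⟨s, ⟨⟨t, t⟩, ⟨t, ⟨e, t⟩⟩⟩⟩.

⟨s, ⟨⟨t, t⟩, ⟨t, ⟨e, t⟩⟩⟩⟩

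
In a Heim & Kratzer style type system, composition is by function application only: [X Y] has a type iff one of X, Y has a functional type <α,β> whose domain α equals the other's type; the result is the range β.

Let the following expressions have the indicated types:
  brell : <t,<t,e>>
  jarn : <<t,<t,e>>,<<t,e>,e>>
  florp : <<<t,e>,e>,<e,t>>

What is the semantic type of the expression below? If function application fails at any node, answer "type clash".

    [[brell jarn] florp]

[brell jarn]: <<t,<t,e>>,<<t,e>,e>> applied to <t,<t,e>> yields <<t,e>,e>.
[[brell jarn] florp]: <<<t,e>,e>,<e,t>> applied to <<t,e>,e> yields <e,t>.

<e,t>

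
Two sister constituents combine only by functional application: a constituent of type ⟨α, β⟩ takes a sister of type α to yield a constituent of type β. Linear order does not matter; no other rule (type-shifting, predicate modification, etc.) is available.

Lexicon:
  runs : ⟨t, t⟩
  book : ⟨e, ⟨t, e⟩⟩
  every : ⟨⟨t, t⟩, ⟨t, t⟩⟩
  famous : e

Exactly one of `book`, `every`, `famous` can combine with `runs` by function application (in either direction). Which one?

every

book : ⟨e, ⟨t, e⟩⟩ — runs needs t; book needs e; neither fits.
every — combines: every : ⟨⟨t, t⟩, ⟨t, t⟩⟩ takes runs : ⟨t, t⟩ as argument, giving ⟨t, t⟩.
famous : e — runs needs t; famous needs nothing (atomic); neither fits.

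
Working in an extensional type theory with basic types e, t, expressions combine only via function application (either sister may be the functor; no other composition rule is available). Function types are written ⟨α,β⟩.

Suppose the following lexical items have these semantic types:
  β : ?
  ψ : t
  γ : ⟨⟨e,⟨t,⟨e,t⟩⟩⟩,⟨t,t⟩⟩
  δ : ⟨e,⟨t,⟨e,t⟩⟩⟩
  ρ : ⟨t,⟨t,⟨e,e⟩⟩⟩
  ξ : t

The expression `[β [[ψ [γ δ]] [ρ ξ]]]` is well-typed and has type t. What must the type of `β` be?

⟨⟨e,e⟩,t⟩

At [β [[ψ [γ δ]] [ρ ξ]]] (required: t): [[ψ [γ δ]] [ρ ξ]] is ⟨e,e⟩, which is not a function with range t; hence β is the functor — type ⟨⟨e,e⟩,t⟩.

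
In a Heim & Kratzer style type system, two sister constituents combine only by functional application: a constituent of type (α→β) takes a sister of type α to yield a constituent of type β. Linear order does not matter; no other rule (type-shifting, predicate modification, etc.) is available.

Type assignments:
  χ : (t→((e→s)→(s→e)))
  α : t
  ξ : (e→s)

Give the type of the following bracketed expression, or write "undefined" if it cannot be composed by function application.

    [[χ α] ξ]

(s→e)

[χ α]: (t→((e→s)→(s→e))) applied to t yields ((e→s)→(s→e)).
[[χ α] ξ]: ((e→s)→(s→e)) applied to (e→s) yields (s→e).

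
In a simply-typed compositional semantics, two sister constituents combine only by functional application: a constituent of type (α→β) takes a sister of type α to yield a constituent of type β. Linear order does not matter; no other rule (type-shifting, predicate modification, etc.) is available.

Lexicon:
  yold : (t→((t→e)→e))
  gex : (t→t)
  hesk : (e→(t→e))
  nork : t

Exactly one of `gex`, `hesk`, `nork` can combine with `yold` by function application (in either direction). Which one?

nork

gex : (t→t) — no; yold wants t, and gex wants t.
hesk : (e→(t→e)) — no; yold wants t, and hesk wants e.
nork — combines: yold : (t→((t→e)→e)) takes nork : t as argument, giving ((t→e)→e).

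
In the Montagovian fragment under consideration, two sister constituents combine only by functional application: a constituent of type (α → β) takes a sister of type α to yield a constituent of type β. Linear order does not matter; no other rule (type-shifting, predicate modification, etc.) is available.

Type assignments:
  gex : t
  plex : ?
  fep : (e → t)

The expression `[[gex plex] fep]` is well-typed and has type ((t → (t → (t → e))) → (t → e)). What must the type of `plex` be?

(t → ((e → t) → ((t → (t → (t → e))) → (t → e))))

[[gex plex] fep] is required to be ((t → (t → (t → e))) → (t → e)). fep : (e → t) cannot yield ((t → (t → (t → e))) → (t → e)) as functor, so [gex plex] : ((e → t) → ((t → (t → (t → e))) → (t → e))).
[gex plex] is required to be ((e → t) → ((t → (t → (t → e))) → (t → e))). gex : t cannot yield ((e → t) → ((t → (t → (t → e))) → (t → e))) as functor, so plex : (t → ((e → t) → ((t → (t → (t → e))) → (t → e)))).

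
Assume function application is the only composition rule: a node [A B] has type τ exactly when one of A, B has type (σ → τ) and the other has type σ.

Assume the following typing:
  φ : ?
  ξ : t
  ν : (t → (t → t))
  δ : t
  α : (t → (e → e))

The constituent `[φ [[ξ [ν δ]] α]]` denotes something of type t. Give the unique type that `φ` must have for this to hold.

((e → e) → t)

At [φ [[ξ [ν δ]] α]] (required: t): [[ξ [ν δ]] α] is (e → e), which is not a function with range t; hence φ is the functor — type ((e → e) → t).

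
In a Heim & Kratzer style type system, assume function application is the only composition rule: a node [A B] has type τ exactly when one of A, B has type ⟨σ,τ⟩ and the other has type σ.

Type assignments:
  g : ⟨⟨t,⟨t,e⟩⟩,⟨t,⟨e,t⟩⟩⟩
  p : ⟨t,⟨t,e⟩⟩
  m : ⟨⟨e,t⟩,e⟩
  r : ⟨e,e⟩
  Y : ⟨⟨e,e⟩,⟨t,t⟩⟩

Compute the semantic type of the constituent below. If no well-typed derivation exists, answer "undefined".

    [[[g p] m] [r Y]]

undefined

[g p]: ⟨⟨t,⟨t,e⟩⟩,⟨t,⟨e,t⟩⟩⟩ applied to ⟨t,⟨t,e⟩⟩ yields ⟨t,⟨e,t⟩⟩.
At [[g p] m]: neither ⟨t,⟨e,t⟩⟩ nor ⟨⟨e,t⟩,e⟩ can take the other as argument; the node is ill-typed.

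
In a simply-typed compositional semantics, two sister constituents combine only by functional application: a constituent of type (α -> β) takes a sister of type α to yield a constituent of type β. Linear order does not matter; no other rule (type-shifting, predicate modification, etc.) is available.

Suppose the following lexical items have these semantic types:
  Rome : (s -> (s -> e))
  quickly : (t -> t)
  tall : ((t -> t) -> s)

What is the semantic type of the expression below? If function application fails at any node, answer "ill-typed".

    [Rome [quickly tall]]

(s -> e)

At [quickly tall], tall : ((t -> t) -> s) takes quickly : (t -> t), giving s.
At [Rome [quickly tall]], Rome : (s -> (s -> e)) takes [quickly tall] : s, giving (s -> e).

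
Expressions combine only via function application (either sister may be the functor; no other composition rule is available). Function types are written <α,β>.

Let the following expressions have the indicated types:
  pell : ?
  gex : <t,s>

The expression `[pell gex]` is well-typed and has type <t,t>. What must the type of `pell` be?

<<t,s>,<t,t>>

For [pell gex] to have type <t,t> with gex of type <t,s>, pell must be the function: pell : <<t,s>,<t,t>>.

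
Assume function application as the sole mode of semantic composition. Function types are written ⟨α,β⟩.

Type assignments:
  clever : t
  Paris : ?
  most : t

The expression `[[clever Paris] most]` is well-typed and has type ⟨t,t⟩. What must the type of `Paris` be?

At [[clever Paris] most] (required: ⟨t,t⟩): most is t, which is not a function with range ⟨t,t⟩; hence [clever Paris] is the functor — type ⟨t,⟨t,t⟩⟩.
At [clever Paris] (required: ⟨t,⟨t,t⟩⟩): clever is t, which is not a function with range ⟨t,⟨t,t⟩⟩; hence Paris is the functor — type ⟨t,⟨t,⟨t,t⟩⟩⟩.

⟨t,⟨t,⟨t,t⟩⟩⟩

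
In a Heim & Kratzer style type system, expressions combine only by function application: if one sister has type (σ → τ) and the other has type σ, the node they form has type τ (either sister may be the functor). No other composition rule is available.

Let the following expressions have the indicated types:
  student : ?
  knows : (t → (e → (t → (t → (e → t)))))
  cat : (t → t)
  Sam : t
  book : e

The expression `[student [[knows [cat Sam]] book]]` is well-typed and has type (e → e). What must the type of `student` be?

((t → (t → (e → t))) → (e → e))

For [student [[knows [cat Sam]] book]] to have type (e → e) with [[knows [cat Sam]] book] of type (t → (t → (e → t))), student must be the function: student : ((t → (t → (e → t))) → (e → e)).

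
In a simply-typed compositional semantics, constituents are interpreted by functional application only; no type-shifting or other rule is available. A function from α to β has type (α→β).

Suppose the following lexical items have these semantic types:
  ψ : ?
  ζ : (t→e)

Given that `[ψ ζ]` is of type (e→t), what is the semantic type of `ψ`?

[ψ ζ] must have type (e→t). The sister ζ has type (t→e); that is not a function onto (e→t), so ψ must be the functor, of type ((t→e)→(e→t)).

((t→e)→(e→t))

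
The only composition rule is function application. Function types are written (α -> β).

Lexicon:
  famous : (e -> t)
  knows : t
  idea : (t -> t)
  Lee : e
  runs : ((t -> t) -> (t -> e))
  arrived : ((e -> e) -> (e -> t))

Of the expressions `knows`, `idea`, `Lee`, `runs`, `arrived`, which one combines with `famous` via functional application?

Lee

knows : t — neither side's domain matches the other.
idea : (t -> t) — neither side's domain matches the other.
Lee — combines: famous : (e -> t) takes Lee : e as argument, giving t.
runs : ((t -> t) -> (t -> e)) — neither side's domain matches the other.
arrived : ((e -> e) -> (e -> t)) — neither side's domain matches the other.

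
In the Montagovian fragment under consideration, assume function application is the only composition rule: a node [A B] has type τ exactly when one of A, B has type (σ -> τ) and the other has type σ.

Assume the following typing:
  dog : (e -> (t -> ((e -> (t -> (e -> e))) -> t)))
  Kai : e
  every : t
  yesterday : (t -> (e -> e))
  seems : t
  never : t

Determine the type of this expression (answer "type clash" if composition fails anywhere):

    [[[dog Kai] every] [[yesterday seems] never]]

type clash

[dog Kai] — dog of type (e -> (t -> ((e -> (t -> (e -> e))) -> t))) combines with Kai of type e: type (t -> ((e -> (t -> (e -> e))) -> t)).
[[dog Kai] every] — [dog Kai] of type (t -> ((e -> (t -> (e -> e))) -> t)) combines with every of type t: type ((e -> (t -> (e -> e))) -> t).
[yesterday seems] — yesterday of type (t -> (e -> e)) combines with seems of type t: type (e -> e).
[[yesterday seems] never]: (e -> e) and t cannot combine by function application — type clash.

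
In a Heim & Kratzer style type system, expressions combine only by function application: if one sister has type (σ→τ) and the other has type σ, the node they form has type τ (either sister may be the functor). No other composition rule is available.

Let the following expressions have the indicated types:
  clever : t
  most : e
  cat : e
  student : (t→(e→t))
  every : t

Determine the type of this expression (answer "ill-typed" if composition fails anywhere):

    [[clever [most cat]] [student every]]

[most cat]: e and e cannot combine by function application — type clash.

ill-typed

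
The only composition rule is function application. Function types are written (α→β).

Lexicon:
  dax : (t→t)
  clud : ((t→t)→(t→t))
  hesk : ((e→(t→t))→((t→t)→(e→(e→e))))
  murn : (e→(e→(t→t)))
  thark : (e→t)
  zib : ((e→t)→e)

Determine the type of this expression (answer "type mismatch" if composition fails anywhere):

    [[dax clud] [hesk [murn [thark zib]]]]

[dax clud]: ((t→t)→(t→t)) applied to (t→t) yields (t→t).
[thark zib]: ((e→t)→e) applied to (e→t) yields e.
[murn [thark zib]]: (e→(e→(t→t))) applied to e yields (e→(t→t)).
[hesk [murn [thark zib]]]: ((e→(t→t))→((t→t)→(e→(e→e)))) applied to (e→(t→t)) yields ((t→t)→(e→(e→e))).
[[dax clud] [hesk [murn [thark zib]]]]: ((t→t)→(e→(e→e))) applied to (t→t) yields (e→(e→e)).

(e→(e→e))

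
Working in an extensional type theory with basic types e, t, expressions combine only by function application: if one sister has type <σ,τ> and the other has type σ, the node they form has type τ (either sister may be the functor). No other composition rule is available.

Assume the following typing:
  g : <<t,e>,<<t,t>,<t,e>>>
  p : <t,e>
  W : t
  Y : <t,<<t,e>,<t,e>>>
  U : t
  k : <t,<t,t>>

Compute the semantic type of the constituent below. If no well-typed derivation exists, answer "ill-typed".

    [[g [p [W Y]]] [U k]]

<t,e>

At [W Y], Y : <t,<<t,e>,<t,e>>> takes W : t, giving <<t,e>,<t,e>>.
At [p [W Y]], [W Y] : <<t,e>,<t,e>> takes p : <t,e>, giving <t,e>.
At [g [p [W Y]]], g : <<t,e>,<<t,t>,<t,e>>> takes [p [W Y]] : <t,e>, giving <<t,t>,<t,e>>.
At [U k], k : <t,<t,t>> takes U : t, giving <t,t>.
At [[g [p [W Y]]] [U k]], [g [p [W Y]]] : <<t,t>,<t,e>> takes [U k] : <t,t>, giving <t,e>.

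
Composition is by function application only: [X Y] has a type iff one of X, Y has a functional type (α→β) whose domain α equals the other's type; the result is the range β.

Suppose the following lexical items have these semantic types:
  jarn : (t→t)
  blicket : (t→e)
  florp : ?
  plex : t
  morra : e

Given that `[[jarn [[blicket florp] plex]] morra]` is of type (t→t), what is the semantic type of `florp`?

((t→e)→(t→((t→t)→(e→(t→t)))))

[[jarn [[blicket florp] plex]] morra] is required to be (t→t). morra : e cannot yield (t→t) as functor, so [jarn [[blicket florp] plex]] : (e→(t→t)).
[jarn [[blicket florp] plex]] is required to be (e→(t→t)). jarn : (t→t) cannot yield (e→(t→t)) as functor, so [[blicket florp] plex] : ((t→t)→(e→(t→t))).
[[blicket florp] plex] is required to be ((t→t)→(e→(t→t))). plex : t cannot yield ((t→t)→(e→(t→t))) as functor, so [blicket florp] : (t→((t→t)→(e→(t→t)))).
[blicket florp] is required to be (t→((t→t)→(e→(t→t)))). blicket : (t→e) cannot yield (t→((t→t)→(e→(t→t)))) as functor, so florp : ((t→e)→(t→((t→t)→(e→(t→t))))).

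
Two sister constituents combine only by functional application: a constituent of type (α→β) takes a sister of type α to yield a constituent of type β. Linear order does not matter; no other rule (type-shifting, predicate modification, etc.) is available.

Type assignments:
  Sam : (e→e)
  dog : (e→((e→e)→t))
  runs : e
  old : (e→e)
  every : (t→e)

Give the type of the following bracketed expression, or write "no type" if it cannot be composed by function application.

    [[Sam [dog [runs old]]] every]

[runs old]: old is (e→e), runs is e; result e.
[dog [runs old]]: dog is (e→((e→e)→t)), [runs old] is e; result ((e→e)→t).
[Sam [dog [runs old]]]: [dog [runs old]] is ((e→e)→t), Sam is (e→e); result t.
[[Sam [dog [runs old]]] every]: every is (t→e), [Sam [dog [runs old]]] is t; result e.

e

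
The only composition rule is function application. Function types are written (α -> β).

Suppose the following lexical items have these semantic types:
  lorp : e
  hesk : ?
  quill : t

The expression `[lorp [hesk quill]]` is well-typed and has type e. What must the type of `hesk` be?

(t -> (e -> e))

For [lorp [hesk quill]] to have type e with lorp of type e, [hesk quill] must be the function: [hesk quill] : (e -> e).
For [hesk quill] to have type (e -> e) with quill of type t, hesk must be the function: hesk : (t -> (e -> e)).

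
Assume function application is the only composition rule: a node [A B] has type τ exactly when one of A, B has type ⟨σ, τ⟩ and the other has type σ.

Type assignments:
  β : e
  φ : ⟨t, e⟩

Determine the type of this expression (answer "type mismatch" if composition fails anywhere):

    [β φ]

[β φ]: e and ⟨t, e⟩ cannot combine by function application — type clash.

type mismatch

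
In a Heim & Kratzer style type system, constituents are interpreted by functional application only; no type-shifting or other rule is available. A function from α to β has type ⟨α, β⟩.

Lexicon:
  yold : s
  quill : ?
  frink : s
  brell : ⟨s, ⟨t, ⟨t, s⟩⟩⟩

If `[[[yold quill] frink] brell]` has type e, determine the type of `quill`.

For [[[yold quill] frink] brell] to have type e with brell of type ⟨s, ⟨t, ⟨t, s⟩⟩⟩, [[yold quill] frink] must be the function: [[yold quill] frink] : ⟨⟨s, ⟨t, ⟨t, s⟩⟩⟩, e⟩.
For [[yold quill] frink] to have type ⟨⟨s, ⟨t, ⟨t, s⟩⟩⟩, e⟩ with frink of type s, [yold quill] must be the function: [yold quill] : ⟨s, ⟨⟨s, ⟨t, ⟨t, s⟩⟩⟩, e⟩⟩.
For [yold quill] to have type ⟨s, ⟨⟨s, ⟨t, ⟨t, s⟩⟩⟩, e⟩⟩ with yold of type s, quill must be the function: quill : ⟨s, ⟨s, ⟨⟨s, ⟨t, ⟨t, s⟩⟩⟩, e⟩⟩⟩.

⟨s, ⟨s, ⟨⟨s, ⟨t, ⟨t, s⟩⟩⟩, e⟩⟩⟩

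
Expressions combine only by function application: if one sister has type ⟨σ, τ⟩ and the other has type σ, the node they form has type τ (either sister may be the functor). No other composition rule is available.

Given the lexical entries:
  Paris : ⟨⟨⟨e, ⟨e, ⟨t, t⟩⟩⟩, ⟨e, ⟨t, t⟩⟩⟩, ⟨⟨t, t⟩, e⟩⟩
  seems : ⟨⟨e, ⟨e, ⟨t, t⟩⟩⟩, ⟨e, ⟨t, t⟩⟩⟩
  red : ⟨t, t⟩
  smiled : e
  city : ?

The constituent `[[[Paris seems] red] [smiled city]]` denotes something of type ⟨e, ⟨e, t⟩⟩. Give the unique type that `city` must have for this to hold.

At [[[Paris seems] red] [smiled city]] (required: ⟨e, ⟨e, t⟩⟩): [[Paris seems] red] is e, which is not a function with range ⟨e, ⟨e, t⟩⟩; hence [smiled city] is the functor — type ⟨e, ⟨e, ⟨e, t⟩⟩⟩.
At [smiled city] (required: ⟨e, ⟨e, ⟨e, t⟩⟩⟩): smiled is e, which is not a function with range ⟨e, ⟨e, ⟨e, t⟩⟩⟩; hence city is the functor — type ⟨e, ⟨e, ⟨e, ⟨e, t⟩⟩⟩⟩.

⟨e, ⟨e, ⟨e, ⟨e, t⟩⟩⟩⟩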